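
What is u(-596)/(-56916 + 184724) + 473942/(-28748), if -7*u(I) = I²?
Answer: -6784793805/401868292 ≈ -16.883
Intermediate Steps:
u(I) = -I²/7
u(-596)/(-56916 + 184724) + 473942/(-28748) = (-⅐*(-596)²)/(-56916 + 184724) + 473942/(-28748) = -⅐*355216/127808 + 473942*(-1/28748) = -355216/7*1/127808 - 236971/14374 = -22201/55916 - 236971/14374 = -6784793805/401868292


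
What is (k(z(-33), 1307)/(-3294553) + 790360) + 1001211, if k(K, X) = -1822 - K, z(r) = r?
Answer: 5902425614552/3294553 ≈ 1.7916e+6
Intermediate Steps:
(k(z(-33), 1307)/(-3294553) + 790360) + 1001211 = ((-1822 - 1*(-33))/(-3294553) + 790360) + 1001211 = ((-1822 + 33)*(-1/3294553) + 790360) + 1001211 = (-1789*(-1/3294553) + 790360) + 1001211 = (1789/3294553 + 790360) + 1001211 = 2603882910869/3294553 + 1001211 = 5902425614552/3294553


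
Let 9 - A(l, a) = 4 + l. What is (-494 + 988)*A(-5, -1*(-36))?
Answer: 4940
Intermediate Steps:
A(l, a) = 5 - l (A(l, a) = 9 - (4 + l) = 9 + (-4 - l) = 5 - l)
(-494 + 988)*A(-5, -1*(-36)) = (-494 + 988)*(5 - 1*(-5)) = 494*(5 + 5) = 494*10 = 4940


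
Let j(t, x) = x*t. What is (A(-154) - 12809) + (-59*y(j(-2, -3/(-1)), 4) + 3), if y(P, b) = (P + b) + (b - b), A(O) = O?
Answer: -12842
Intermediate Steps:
j(t, x) = t*x
y(P, b) = P + b (y(P, b) = (P + b) + 0 = P + b)
(A(-154) - 12809) + (-59*y(j(-2, -3/(-1)), 4) + 3) = (-154 - 12809) + (-59*(-(-6)/(-1) + 4) + 3) = -12963 + (-59*(-(-6)*(-1) + 4) + 3) = -12963 + (-59*(-2*3 + 4) + 3) = -12963 + (-59*(-6 + 4) + 3) = -12963 + (-59*(-2) + 3) = -12963 + (118 + 3) = -12963 + 121 = -12842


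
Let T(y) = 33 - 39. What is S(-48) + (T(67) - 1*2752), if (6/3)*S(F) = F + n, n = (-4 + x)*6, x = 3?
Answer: -2785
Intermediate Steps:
T(y) = -6
n = -6 (n = (-4 + 3)*6 = -1*6 = -6)
S(F) = -3 + F/2 (S(F) = (F - 6)/2 = (-6 + F)/2 = -3 + F/2)
S(-48) + (T(67) - 1*2752) = (-3 + (½)*(-48)) + (-6 - 1*2752) = (-3 - 24) + (-6 - 2752) = -27 - 2758 = -2785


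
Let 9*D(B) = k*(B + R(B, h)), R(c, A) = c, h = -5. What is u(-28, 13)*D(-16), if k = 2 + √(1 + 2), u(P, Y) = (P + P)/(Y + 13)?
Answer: 1792/117 + 896*√3/117 ≈ 28.581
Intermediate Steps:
u(P, Y) = 2*P/(13 + Y) (u(P, Y) = (2*P)/(13 + Y) = 2*P/(13 + Y))
k = 2 + √3 ≈ 3.7321
D(B) = 2*B*(2 + √3)/9 (D(B) = ((2 + √3)*(B + B))/9 = ((2 + √3)*(2*B))/9 = (2*B*(2 + √3))/9 = 2*B*(2 + √3)/9)
u(-28, 13)*D(-16) = (2*(-28)/(13 + 13))*((2/9)*(-16)*(2 + √3)) = (2*(-28)/26)*(-64/9 - 32*√3/9) = (2*(-28)*(1/26))*(-64/9 - 32*√3/9) = -28*(-64/9 - 32*√3/9)/13 = 1792/117 + 896*√3/117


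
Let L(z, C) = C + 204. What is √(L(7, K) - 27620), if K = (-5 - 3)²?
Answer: 2*I*√6838 ≈ 165.38*I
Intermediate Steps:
K = 64 (K = (-8)² = 64)
L(z, C) = 204 + C
√(L(7, K) - 27620) = √((204 + 64) - 27620) = √(268 - 27620) = √(-27352) = 2*I*√6838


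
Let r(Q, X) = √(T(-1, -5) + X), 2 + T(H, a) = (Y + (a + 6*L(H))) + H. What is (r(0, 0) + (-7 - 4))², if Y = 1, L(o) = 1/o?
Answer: (11 - I*√13)² ≈ 108.0 - 79.322*I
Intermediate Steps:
T(H, a) = -1 + H + a + 6/H (T(H, a) = -2 + ((1 + (a + 6/H)) + H) = -2 + ((1 + a + 6/H) + H) = -2 + (1 + H + a + 6/H) = -1 + H + a + 6/H)
r(Q, X) = √(-13 + X) (r(Q, X) = √((-1 - 1 - 5 + 6/(-1)) + X) = √((-1 - 1 - 5 + 6*(-1)) + X) = √((-1 - 1 - 5 - 6) + X) = √(-13 + X))
(r(0, 0) + (-7 - 4))² = (√(-13 + 0) + (-7 - 4))² = (√(-13) - 11)² = (I*√13 - 11)² = (-11 + I*√13)²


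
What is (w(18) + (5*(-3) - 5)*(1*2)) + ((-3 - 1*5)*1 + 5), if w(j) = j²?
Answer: 281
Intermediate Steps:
(w(18) + (5*(-3) - 5)*(1*2)) + ((-3 - 1*5)*1 + 5) = (18² + (5*(-3) - 5)*(1*2)) + ((-3 - 1*5)*1 + 5) = (324 + (-15 - 5)*2) + ((-3 - 5)*1 + 5) = (324 - 20*2) + (-8*1 + 5) = (324 - 40) + (-8 + 5) = 284 - 3 = 281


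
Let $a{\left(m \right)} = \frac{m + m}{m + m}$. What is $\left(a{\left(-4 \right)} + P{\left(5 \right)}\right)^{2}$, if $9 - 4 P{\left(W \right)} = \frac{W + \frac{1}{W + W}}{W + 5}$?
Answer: $\frac{1560001}{160000} \approx 9.75$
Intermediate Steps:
$P{\left(W \right)} = \frac{9}{4} - \frac{W + \frac{1}{2 W}}{4 \left(5 + W\right)}$ ($P{\left(W \right)} = \frac{9}{4} - \frac{\left(W + \frac{1}{W + W}\right) \frac{1}{W + 5}}{4} = \frac{9}{4} - \frac{\left(W + \frac{1}{2 W}\right) \frac{1}{5 + W}}{4} = \frac{9}{4} - \frac{\frac{1}{5 + W} \left(W + \frac{1}{2 W}\right)}{4} = \frac{9}{4} - \frac{W + \frac{1}{2 W}}{4 \left(5 + W\right)}$)
$a{\left(m \right)} = 1$ ($a{\left(m \right)} = \frac{2 m}{2 m} = 2 m \frac{1}{2 m} = 1$)
$\left(a{\left(-4 \right)} + P{\left(5 \right)}\right)^{2} = \left(1 + \frac{-1 + 16 \cdot 5^{2} + 90 \cdot 5}{8 \cdot 5 \left(5 + 5\right)}\right)^{2} = \left(1 + \frac{1}{8} \cdot \frac{1}{5} \cdot \frac{1}{10} \left(-1 + 16 \cdot 25 + 450\right)\right)^{2} = \left(1 + \frac{1}{8} \cdot \frac{1}{5} \cdot \frac{1}{10} \left(-1 + 400 + 450\right)\right)^{2} = \left(1 + \frac{1}{8} \cdot \frac{1}{5} \cdot \frac{1}{10} \cdot 849\right)^{2} = \left(1 + \frac{849}{400}\right)^{2} = \left(\frac{1249}{400}\right)^{2} = \frac{1560001}{160000}$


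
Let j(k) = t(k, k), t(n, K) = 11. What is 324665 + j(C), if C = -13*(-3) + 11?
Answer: 324676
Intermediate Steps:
C = 50 (C = 39 + 11 = 50)
j(k) = 11
324665 + j(C) = 324665 + 11 = 324676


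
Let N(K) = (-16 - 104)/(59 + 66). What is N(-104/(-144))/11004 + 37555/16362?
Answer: 860915651/375098850 ≈ 2.2952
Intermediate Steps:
N(K) = -24/25 (N(K) = -120/125 = -120*1/125 = -24/25)
N(-104/(-144))/11004 + 37555/16362 = -24/25/11004 + 37555/16362 = -24/25*1/11004 + 37555*(1/16362) = -2/22925 + 37555/16362 = 860915651/375098850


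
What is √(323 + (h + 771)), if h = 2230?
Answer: 2*√831 ≈ 57.654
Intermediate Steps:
√(323 + (h + 771)) = √(323 + (2230 + 771)) = √(323 + 3001) = √3324 = 2*√831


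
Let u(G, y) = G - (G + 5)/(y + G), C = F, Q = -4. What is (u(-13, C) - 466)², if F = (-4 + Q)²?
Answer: 596385241/2601 ≈ 2.2929e+5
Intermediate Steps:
F = 64 (F = (-4 - 4)² = (-8)² = 64)
C = 64
u(G, y) = G - (5 + G)/(G + y)
(u(-13, C) - 466)² = ((-5 + (-13)² - 1*(-13) - 13*64)/(-13 + 64) - 466)² = ((-5 + 169 + 13 - 832)/51 - 466)² = ((1/51)*(-655) - 466)² = (-655/51 - 466)² = (-24421/51)² = 596385241/2601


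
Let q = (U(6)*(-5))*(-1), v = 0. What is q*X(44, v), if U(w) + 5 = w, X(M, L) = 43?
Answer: 215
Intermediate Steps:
U(w) = -5 + w
q = 5 (q = ((-5 + 6)*(-5))*(-1) = (1*(-5))*(-1) = -5*(-1) = 5)
q*X(44, v) = 5*43 = 215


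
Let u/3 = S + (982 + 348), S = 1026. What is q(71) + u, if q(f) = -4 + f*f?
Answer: 12105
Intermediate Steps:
q(f) = -4 + f²
u = 7068 (u = 3*(1026 + (982 + 348)) = 3*(1026 + 1330) = 3*2356 = 7068)
q(71) + u = (-4 + 71²) + 7068 = (-4 + 5041) + 7068 = 5037 + 7068 = 12105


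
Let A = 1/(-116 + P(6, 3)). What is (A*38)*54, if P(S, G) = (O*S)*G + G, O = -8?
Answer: -2052/257 ≈ -7.9844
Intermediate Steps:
P(S, G) = G - 8*G*S (P(S, G) = (-8*S)*G + G = -8*G*S + G = G - 8*G*S)
A = -1/257 (A = 1/(-116 + 3*(1 - 8*6)) = 1/(-116 + 3*(1 - 48)) = 1/(-116 + 3*(-47)) = 1/(-116 - 141) = 1/(-257) = -1/257 ≈ -0.0038911)
(A*38)*54 = -1/257*38*54 = -38/257*54 = -2052/257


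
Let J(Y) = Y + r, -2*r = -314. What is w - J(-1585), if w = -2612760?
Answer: -2611332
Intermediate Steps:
r = 157 (r = -1/2*(-314) = 157)
J(Y) = 157 + Y (J(Y) = Y + 157 = 157 + Y)
w - J(-1585) = -2612760 - (157 - 1585) = -2612760 - 1*(-1428) = -2612760 + 1428 = -2611332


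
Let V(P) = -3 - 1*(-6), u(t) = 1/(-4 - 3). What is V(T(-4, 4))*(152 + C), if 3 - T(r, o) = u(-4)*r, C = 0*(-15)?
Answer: 456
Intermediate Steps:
C = 0
u(t) = -1/7 (u(t) = 1/(-7) = -1/7)
T(r, o) = 3 + r/7 (T(r, o) = 3 - (-1)*r/7 = 3 + r/7)
V(P) = 3 (V(P) = -3 + 6 = 3)
V(T(-4, 4))*(152 + C) = 3*(152 + 0) = 3*152 = 456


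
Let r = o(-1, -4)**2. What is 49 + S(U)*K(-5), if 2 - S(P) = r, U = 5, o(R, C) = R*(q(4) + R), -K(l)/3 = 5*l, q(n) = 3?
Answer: -101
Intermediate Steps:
K(l) = -15*l
o(R, C) = R*(3 + R)
r = 4 (r = (-(3 - 1))**2 = (-1*2)**2 = (-2)**2 = 4)
S(P) = -2 (S(P) = 2 - 1*4 = 2 - 4 = -2)
49 + S(U)*K(-5) = 49 - (-30)*(-5) = 49 - 2*75 = 49 - 150 = -101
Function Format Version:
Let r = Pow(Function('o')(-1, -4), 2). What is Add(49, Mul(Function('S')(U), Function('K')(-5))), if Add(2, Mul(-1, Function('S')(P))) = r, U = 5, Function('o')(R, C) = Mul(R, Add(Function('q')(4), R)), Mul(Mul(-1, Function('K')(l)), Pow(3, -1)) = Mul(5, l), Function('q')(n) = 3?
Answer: -101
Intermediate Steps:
Function('K')(l) = Mul(-15, l) (Function('K')(l) = Mul(-3, Mul(5, l)) = Mul(-15, l))
Function('o')(R, C) = Mul(R, Add(3, R))
r = 4 (r = Pow(Mul(-1, Add(3, -1)), 2) = Pow(Mul(-1, 2), 2) = Pow(-2, 2) = 4)
Function('S')(P) = -2 (Function('S')(P) = Add(2, Mul(-1, 4)) = Add(2, -4) = -2)
Add(49, Mul(Function('S')(U), Function('K')(-5))) = Add(49, Mul(-2, Mul(-15, -5))) = Add(49, Mul(-2, 75)) = Add(49, -150) = -101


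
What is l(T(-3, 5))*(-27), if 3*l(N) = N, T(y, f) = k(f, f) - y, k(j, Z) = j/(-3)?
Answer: -12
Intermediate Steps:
k(j, Z) = -j/3 (k(j, Z) = j*(-⅓) = -j/3)
T(y, f) = -y - f/3 (T(y, f) = -f/3 - y = -y - f/3)
l(N) = N/3
l(T(-3, 5))*(-27) = ((-1*(-3) - ⅓*5)/3)*(-27) = ((3 - 5/3)/3)*(-27) = ((⅓)*(4/3))*(-27) = (4/9)*(-27) = -12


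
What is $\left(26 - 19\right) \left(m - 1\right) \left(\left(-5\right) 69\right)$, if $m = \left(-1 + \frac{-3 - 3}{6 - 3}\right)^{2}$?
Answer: $-19320$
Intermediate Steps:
$m = 9$ ($m = \left(-1 - \frac{6}{3}\right)^{2} = \left(-1 - 2\right)^{2} = \left(-3\right)^{2} = 9$)
$\left(26 - 19\right) \left(m - 1\right) \left(\left(-5\right) 69\right) = \left(26 - 19\right) \left(9 - 1\right) \left(\left(-5\right) 69\right) = 7 \cdot 8 \left(-345\right) = 56 \left(-345\right) = -19320$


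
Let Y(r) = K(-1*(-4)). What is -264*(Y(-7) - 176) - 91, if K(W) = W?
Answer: 45317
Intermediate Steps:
Y(r) = 4 (Y(r) = -1*(-4) = 4)
-264*(Y(-7) - 176) - 91 = -264*(4 - 176) - 91 = -264*(-172) - 91 = 45408 - 91 = 45317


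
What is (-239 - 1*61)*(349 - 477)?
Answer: 38400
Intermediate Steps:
(-239 - 1*61)*(349 - 477) = (-239 - 61)*(-128) = -300*(-128) = 38400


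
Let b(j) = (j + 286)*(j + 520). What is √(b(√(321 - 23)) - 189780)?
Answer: √(-40762 + 806*√298) ≈ 163.85*I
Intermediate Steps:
b(j) = (286 + j)*(520 + j)
√(b(√(321 - 23)) - 189780) = √((148720 + (√(321 - 23))² + 806*√(321 - 23)) - 189780) = √((148720 + (√298)² + 806*√298) - 189780) = √((148720 + 298 + 806*√298) - 189780) = √((149018 + 806*√298) - 189780) = √(-40762 + 806*√298)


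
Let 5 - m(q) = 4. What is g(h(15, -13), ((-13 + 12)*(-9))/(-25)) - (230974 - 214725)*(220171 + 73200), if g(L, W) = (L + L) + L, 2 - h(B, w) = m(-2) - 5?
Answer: -4766985361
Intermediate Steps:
m(q) = 1 (m(q) = 5 - 1*4 = 5 - 4 = 1)
h(B, w) = 6 (h(B, w) = 2 - (1 - 5) = 2 - 1*(-4) = 2 + 4 = 6)
g(L, W) = 3*L (g(L, W) = 2*L + L = 3*L)
g(h(15, -13), ((-13 + 12)*(-9))/(-25)) - (230974 - 214725)*(220171 + 73200) = 3*6 - (230974 - 214725)*(220171 + 73200) = 18 - 16249*293371 = 18 - 1*4766985379 = 18 - 4766985379 = -4766985361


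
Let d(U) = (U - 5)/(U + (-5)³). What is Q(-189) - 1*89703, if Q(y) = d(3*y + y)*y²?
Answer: -51844662/881 ≈ -58848.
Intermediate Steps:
d(U) = (-5 + U)/(-125 + U) (d(U) = (-5 + U)/(U - 125) = (-5 + U)/(-125 + U))
Q(y) = y²*(-5 + 4*y)/(-125 + 4*y) (Q(y) = ((-5 + (3*y + y))/(-125 + (3*y + y)))*y² = ((-5 + 4*y)/(-125 + 4*y))*y² = y²*(-5 + 4*y)/(-125 + 4*y))
Q(-189) - 1*89703 = (-189)²*(-5 + 4*(-189))/(-125 + 4*(-189)) - 1*89703 = 35721*(-5 - 756)/(-125 - 756) - 89703 = 35721*(-761)/(-881) - 89703 = 35721*(-1/881)*(-761) - 89703 = 27183681/881 - 89703 = -51844662/881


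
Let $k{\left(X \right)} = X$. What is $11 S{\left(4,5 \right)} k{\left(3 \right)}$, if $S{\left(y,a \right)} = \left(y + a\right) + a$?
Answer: $462$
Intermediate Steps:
$S{\left(y,a \right)} = y + 2 a$ ($S{\left(y,a \right)} = \left(a + y\right) + a = y + 2 a$)
$11 S{\left(4,5 \right)} k{\left(3 \right)} = 11 \left(4 + 2 \cdot 5\right) 3 = 11 \left(4 + 10\right) 3 = 11 \cdot 14 \cdot 3 = 154 \cdot 3 = 462$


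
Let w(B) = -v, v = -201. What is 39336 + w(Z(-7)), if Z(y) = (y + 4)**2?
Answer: 39537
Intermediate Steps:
Z(y) = (4 + y)**2
w(B) = 201 (w(B) = -1*(-201) = 201)
39336 + w(Z(-7)) = 39336 + 201 = 39537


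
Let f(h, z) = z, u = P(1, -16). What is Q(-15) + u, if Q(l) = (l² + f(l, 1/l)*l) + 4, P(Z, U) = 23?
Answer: 253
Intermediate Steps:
u = 23
Q(l) = 5 + l² (Q(l) = (l² + l/l) + 4 = (l² + 1) + 4 = (1 + l²) + 4 = 5 + l²)
Q(-15) + u = (5 + (-15)²) + 23 = (5 + 225) + 23 = 230 + 23 = 253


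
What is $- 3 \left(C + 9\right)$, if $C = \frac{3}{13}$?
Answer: $- \frac{360}{13} \approx -27.692$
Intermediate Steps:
$C = \frac{3}{13}$ ($C = 3 \cdot \frac{1}{13} = \frac{3}{13} \approx 0.23077$)
$- 3 \left(C + 9\right) = - 3 \left(\frac{3}{13} + 9\right) = \left(-3\right) \frac{120}{13} = - \frac{360}{13}$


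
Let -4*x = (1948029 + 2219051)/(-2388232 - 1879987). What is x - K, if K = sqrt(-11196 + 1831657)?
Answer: 1041770/4268219 - sqrt(1820461) ≈ -1349.0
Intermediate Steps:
x = 1041770/4268219 (x = -(1948029 + 2219051)/(4*(-2388232 - 1879987)) = -1041770/(-4268219) = -1041770*(-1)/4268219 = -1/4*(-4167080/4268219) = 1041770/4268219 ≈ 0.24408)
K = sqrt(1820461) ≈ 1349.2
x - K = 1041770/4268219 - sqrt(1820461)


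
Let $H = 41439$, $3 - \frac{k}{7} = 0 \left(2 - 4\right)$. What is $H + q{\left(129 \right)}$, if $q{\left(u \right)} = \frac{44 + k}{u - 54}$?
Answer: $\frac{621598}{15} \approx 41440.0$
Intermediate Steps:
$k = 21$ ($k = 21 - 7 \cdot 0 \left(2 - 4\right) = 21 - 7 \cdot 0 \left(-2\right) = 21 - 0 = 21 + 0 = 21$)
$q{\left(u \right)} = \frac{65}{-54 + u}$ ($q{\left(u \right)} = \frac{44 + 21}{u - 54} = \frac{65}{-54 + u}$)
$H + q{\left(129 \right)} = 41439 + \frac{65}{-54 + 129} = 41439 + \frac{65}{75} = 41439 + 65 \cdot \frac{1}{75} = 41439 + \frac{13}{15} = \frac{621598}{15}$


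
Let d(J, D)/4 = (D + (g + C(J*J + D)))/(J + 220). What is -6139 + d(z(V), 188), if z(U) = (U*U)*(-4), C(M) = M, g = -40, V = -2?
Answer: -312497/51 ≈ -6127.4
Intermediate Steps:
z(U) = -4*U**2 (z(U) = U**2*(-4) = -4*U**2)
d(J, D) = 4*(-40 + J**2 + 2*D)/(220 + J) (d(J, D) = 4*((D + (-40 + (J*J + D)))/(J + 220)) = 4*((D + (-40 + (J**2 + D)))/(220 + J)) = 4*((D + (-40 + (D + J**2)))/(220 + J)) = 4*((D + (-40 + D + J**2))/(220 + J)) = 4*((-40 + J**2 + 2*D)/(220 + J)) = 4*(-40 + J**2 + 2*D)/(220 + J))
-6139 + d(z(V), 188) = -6139 + 4*(-40 + (-4*(-2)**2)**2 + 2*188)/(220 - 4*(-2)**2) = -6139 + 4*(-40 + (-4*4)**2 + 376)/(220 - 4*4) = -6139 + 4*(-40 + (-16)**2 + 376)/(220 - 16) = -6139 + 4*(-40 + 256 + 376)/204 = -6139 + 4*(1/204)*592 = -6139 + 592/51 = -312497/51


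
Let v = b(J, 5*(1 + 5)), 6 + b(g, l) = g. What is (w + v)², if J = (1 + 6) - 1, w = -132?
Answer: 17424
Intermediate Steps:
J = 6 (J = 7 - 1 = 6)
b(g, l) = -6 + g
v = 0 (v = -6 + 6 = 0)
(w + v)² = (-132 + 0)² = (-132)² = 17424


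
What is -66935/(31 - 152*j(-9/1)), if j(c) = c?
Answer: -66935/1399 ≈ -47.845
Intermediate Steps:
-66935/(31 - 152*j(-9/1)) = -66935/(31 - (-1368)/1) = -66935/(31 - (-1368)) = -66935/(31 - 152*(-9)) = -66935/(31 + 1368) = -66935/1399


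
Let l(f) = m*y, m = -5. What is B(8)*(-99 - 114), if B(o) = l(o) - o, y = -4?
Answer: -2556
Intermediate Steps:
l(f) = 20 (l(f) = -5*(-4) = 20)
B(o) = 20 - o
B(8)*(-99 - 114) = (20 - 1*8)*(-99 - 114) = (20 - 8)*(-213) = 12*(-213) = -2556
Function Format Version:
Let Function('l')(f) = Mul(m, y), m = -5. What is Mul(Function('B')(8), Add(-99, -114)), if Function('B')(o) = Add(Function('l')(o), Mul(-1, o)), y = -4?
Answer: -2556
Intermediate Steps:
Function('l')(f) = 20 (Function('l')(f) = Mul(-5, -4) = 20)
Function('B')(o) = Add(20, Mul(-1, o))
Mul(Function('B')(8), Add(-99, -114)) = Mul(Add(20, Mul(-1, 8)), Add(-99, -114)) = Mul(Add(20, -8), -213) = Mul(12, -213) = -2556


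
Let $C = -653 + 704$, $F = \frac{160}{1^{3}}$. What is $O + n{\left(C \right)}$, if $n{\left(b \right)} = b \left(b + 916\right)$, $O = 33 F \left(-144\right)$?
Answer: $-711003$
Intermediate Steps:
$F = 160$ ($F = \frac{160}{1} = 160 \cdot 1 = 160$)
$O = -760320$ ($O = 33 \cdot 160 \left(-144\right) = 5280 \left(-144\right) = -760320$)
$C = 51$
$n{\left(b \right)} = b \left(916 + b\right)$
$O + n{\left(C \right)} = -760320 + 51 \left(916 + 51\right) = -760320 + 51 \cdot 967 = -760320 + 49317 = -711003$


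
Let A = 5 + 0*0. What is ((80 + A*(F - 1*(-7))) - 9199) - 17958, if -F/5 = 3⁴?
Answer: -29067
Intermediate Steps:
F = -405 (F = -5*3⁴ = -5*81 = -405)
A = 5 (A = 5 + 0 = 5)
((80 + A*(F - 1*(-7))) - 9199) - 17958 = ((80 + 5*(-405 - 1*(-7))) - 9199) - 17958 = ((80 + 5*(-405 + 7)) - 9199) - 17958 = ((80 + 5*(-398)) - 9199) - 17958 = ((80 - 1990) - 9199) - 17958 = (-1910 - 9199) - 17958 = -11109 - 17958 = -29067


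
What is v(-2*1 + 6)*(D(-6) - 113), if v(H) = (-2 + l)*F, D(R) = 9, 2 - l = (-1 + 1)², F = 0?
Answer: 0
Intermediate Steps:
l = 2 (l = 2 - (-1 + 1)² = 2 - 1*0² = 2 - 1*0 = 2 + 0 = 2)
v(H) = 0 (v(H) = (-2 + 2)*0 = 0*0 = 0)
v(-2*1 + 6)*(D(-6) - 113) = 0*(9 - 113) = 0*(-104) = 0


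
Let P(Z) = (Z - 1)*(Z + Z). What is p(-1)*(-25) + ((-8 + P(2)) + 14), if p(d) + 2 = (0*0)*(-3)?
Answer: 60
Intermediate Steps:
P(Z) = 2*Z*(-1 + Z) (P(Z) = (-1 + Z)*(2*Z) = 2*Z*(-1 + Z))
p(d) = -2 (p(d) = -2 + (0*0)*(-3) = -2 + 0*(-3) = -2 + 0 = -2)
p(-1)*(-25) + ((-8 + P(2)) + 14) = -2*(-25) + ((-8 + 2*2*(-1 + 2)) + 14) = 50 + ((-8 + 2*2*1) + 14) = 50 + ((-8 + 4) + 14) = 50 + (-4 + 14) = 50 + 10 = 60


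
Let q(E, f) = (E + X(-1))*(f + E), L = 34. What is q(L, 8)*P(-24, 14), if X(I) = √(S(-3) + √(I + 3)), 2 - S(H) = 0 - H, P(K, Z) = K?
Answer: -34272 - 1008*√(-1 + √2) ≈ -34921.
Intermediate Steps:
S(H) = 2 + H (S(H) = 2 - (0 - H) = 2 - (-1)*H = 2 + H)
X(I) = √(-1 + √(3 + I)) (X(I) = √((2 - 3) + √(I + 3)) = √(-1 + √(3 + I)))
q(E, f) = (E + f)*(E + √(-1 + √2)) (q(E, f) = (E + √(-1 + √(3 - 1)))*(f + E) = (E + √(-1 + √2))*(E + f) = (E + f)*(E + √(-1 + √2)))
q(L, 8)*P(-24, 14) = (34² + 34*8 + 34*√(-1 + √2) + 8*√(-1 + √2))*(-24) = (1156 + 272 + 34*√(-1 + √2) + 8*√(-1 + √2))*(-24) = (1428 + 42*√(-1 + √2))*(-24) = -34272 - 1008*√(-1 + √2)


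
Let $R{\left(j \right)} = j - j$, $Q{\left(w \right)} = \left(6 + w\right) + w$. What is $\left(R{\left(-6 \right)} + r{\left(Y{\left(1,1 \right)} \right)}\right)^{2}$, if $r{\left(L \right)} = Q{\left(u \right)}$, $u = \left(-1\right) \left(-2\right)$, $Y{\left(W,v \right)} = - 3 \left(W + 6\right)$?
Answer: $100$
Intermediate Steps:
$Y{\left(W,v \right)} = -18 - 3 W$ ($Y{\left(W,v \right)} = - 3 \left(6 + W\right) = -18 - 3 W$)
$u = 2$
$Q{\left(w \right)} = 6 + 2 w$
$r{\left(L \right)} = 10$ ($r{\left(L \right)} = 6 + 2 \cdot 2 = 6 + 4 = 10$)
$R{\left(j \right)} = 0$
$\left(R{\left(-6 \right)} + r{\left(Y{\left(1,1 \right)} \right)}\right)^{2} = \left(0 + 10\right)^{2} = 10^{2} = 100$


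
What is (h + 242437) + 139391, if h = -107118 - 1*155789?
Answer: 118921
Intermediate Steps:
h = -262907 (h = -107118 - 155789 = -262907)
(h + 242437) + 139391 = (-262907 + 242437) + 139391 = -20470 + 139391 = 118921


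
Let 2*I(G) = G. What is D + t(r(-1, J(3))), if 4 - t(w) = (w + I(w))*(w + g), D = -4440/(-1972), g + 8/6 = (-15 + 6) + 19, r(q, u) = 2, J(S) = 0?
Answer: -12694/493 ≈ -25.748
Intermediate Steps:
g = 26/3 (g = -4/3 + ((-15 + 6) + 19) = -4/3 + (-9 + 19) = -4/3 + 10 = 26/3 ≈ 8.6667)
I(G) = G/2
D = 1110/493 (D = -4440*(-1/1972) = 1110/493 ≈ 2.2515)
t(w) = 4 - 3*w*(26/3 + w)/2 (t(w) = 4 - (w + w/2)*(w + 26/3) = 4 - 3*w/2*(26/3 + w) = 4 - 3*w*(26/3 + w)/2)
D + t(r(-1, J(3))) = 1110/493 + (4 - 13*2 - 3/2*2²) = 1110/493 + (4 - 26 - 3/2*4) = 1110/493 + (4 - 26 - 6) = 1110/493 - 28 = -12694/493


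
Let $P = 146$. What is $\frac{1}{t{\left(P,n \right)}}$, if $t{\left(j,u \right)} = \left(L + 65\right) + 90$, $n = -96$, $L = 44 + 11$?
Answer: $\frac{1}{210} \approx 0.0047619$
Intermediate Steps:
$L = 55$
$t{\left(j,u \right)} = 210$ ($t{\left(j,u \right)} = \left(55 + 65\right) + 90 = 120 + 90 = 210$)
$\frac{1}{t{\left(P,n \right)}} = \frac{1}{210}$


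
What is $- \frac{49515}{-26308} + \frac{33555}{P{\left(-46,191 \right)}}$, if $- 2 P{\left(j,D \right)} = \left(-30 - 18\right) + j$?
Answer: $\frac{885092145}{1236476} \approx 715.82$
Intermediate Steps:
$P{\left(j,D \right)} = 24 - \frac{j}{2}$ ($P{\left(j,D \right)} = - \frac{\left(-30 - 18\right) + j}{2} = - \frac{-48 + j}{2} = 24 - \frac{j}{2}$)
$- \frac{49515}{-26308} + \frac{33555}{P{\left(-46,191 \right)}} = - \frac{49515}{-26308} + \frac{33555}{24 - -23} = \left(-49515\right) \left(- \frac{1}{26308}\right) + \frac{33555}{24 + 23} = \frac{49515}{26308} + \frac{33555}{47} = \frac{885092145}{1236476}$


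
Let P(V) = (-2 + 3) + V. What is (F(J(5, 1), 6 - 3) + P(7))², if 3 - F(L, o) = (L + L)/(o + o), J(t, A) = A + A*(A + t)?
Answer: 676/9 ≈ 75.111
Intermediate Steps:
P(V) = 1 + V
F(L, o) = 3 - L/o (F(L, o) = 3 - (L + L)/(o + o) = 3 - 2*L/(2*o) = 3 - 2*L*1/(2*o) = 3 - L/o)
(F(J(5, 1), 6 - 3) + P(7))² = ((3 - 1*(1 + 1 + 5)/(6 - 3)) + (1 + 7))² = ((3 - 1*1*7/3) + 8)² = ((3 - 1*7*⅓) + 8)² = ((3 - 7/3) + 8)² = (⅔ + 8)² = (26/3)² = 676/9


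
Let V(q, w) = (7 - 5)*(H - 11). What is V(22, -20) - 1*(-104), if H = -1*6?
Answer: 70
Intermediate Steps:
H = -6
V(q, w) = -34 (V(q, w) = (7 - 5)*(-6 - 11) = 2*(-17) = -34)
V(22, -20) - 1*(-104) = -34 - 1*(-104) = -34 + 104 = 70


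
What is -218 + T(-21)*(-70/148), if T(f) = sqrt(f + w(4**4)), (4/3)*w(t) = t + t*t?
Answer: -218 - 35*sqrt(49323)/74 ≈ -323.04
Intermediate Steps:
w(t) = 3*t/4 + 3*t**2/4 (w(t) = 3*(t + t*t)/4 = 3*(t + t**2)/4 = 3*t/4 + 3*t**2/4)
T(f) = sqrt(49344 + f) (T(f) = sqrt(f + (3/4)*4**4*(1 + 4**4)) = sqrt(f + (3/4)*256*(1 + 256)) = sqrt(f + (3/4)*256*257) = sqrt(f + 49344) = sqrt(49344 + f))
-218 + T(-21)*(-70/148) = -218 + sqrt(49344 - 21)*(-70/148) = -218 + sqrt(49323)*(-70*1/148) = -218 + sqrt(49323)*(-35/74) = -218 - 35*sqrt(49323)/74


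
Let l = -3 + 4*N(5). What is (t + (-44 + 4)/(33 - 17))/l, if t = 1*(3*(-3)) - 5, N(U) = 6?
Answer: -11/14 ≈ -0.78571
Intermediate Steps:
l = 21 (l = -3 + 4*6 = -3 + 24 = 21)
t = -14 (t = 1*(-9) - 5 = -9 - 5 = -14)
(t + (-44 + 4)/(33 - 17))/l = (-14 + (-44 + 4)/(33 - 17))/21 = (-14 - 40/16)/21 = (-14 - 40*1/16)/21 = (-14 - 5/2)/21 = (1/21)*(-33/2) = -11/14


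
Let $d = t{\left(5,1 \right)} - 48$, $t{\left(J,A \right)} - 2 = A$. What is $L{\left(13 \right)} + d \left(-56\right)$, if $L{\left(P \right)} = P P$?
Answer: $2689$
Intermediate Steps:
$L{\left(P \right)} = P^{2}$
$t{\left(J,A \right)} = 2 + A$
$d = -45$ ($d = \left(2 + 1\right) - 48 = 3 - 48 = -45$)
$L{\left(13 \right)} + d \left(-56\right) = 13^{2} - -2520 = 169 + 2520 = 2689$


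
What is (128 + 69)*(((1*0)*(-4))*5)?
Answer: 0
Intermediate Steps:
(128 + 69)*(((1*0)*(-4))*5) = 197*((0*(-4))*5) = 197*(0*5) = 197*0 = 0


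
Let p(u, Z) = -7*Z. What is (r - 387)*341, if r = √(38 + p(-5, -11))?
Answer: -131967 + 341*√115 ≈ -1.2831e+5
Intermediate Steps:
r = √115 (r = √(38 - 7*(-11)) = √(38 + 77) = √115 ≈ 10.724)
(r - 387)*341 = (√115 - 387)*341 = (-387 + √115)*341 = -131967 + 341*√115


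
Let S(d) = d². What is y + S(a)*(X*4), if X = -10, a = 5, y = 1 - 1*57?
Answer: -1056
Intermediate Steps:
y = -56 (y = 1 - 57 = -56)
y + S(a)*(X*4) = -56 + 5²*(-10*4) = -56 + 25*(-40) = -56 - 1000 = -1056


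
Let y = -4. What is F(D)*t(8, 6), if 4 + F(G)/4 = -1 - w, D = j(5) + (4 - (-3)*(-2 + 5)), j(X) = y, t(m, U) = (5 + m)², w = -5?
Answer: 0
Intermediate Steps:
j(X) = -4
D = 9 (D = -4 + (4 - (-3)*(-2 + 5)) = -4 + (4 - (-3)*3) = -4 + (4 - 1*(-9)) = -4 + (4 + 9) = -4 + 13 = 9)
F(G) = 0 (F(G) = -16 + 4*(-1 - 1*(-5)) = -16 + 4*(-1 + 5) = -16 + 4*4 = -16 + 16 = 0)
F(D)*t(8, 6) = 0*(5 + 8)² = 0*13² = 0*169 = 0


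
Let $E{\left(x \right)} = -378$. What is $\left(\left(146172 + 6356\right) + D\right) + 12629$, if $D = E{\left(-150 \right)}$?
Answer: $164779$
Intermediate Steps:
$D = -378$
$\left(\left(146172 + 6356\right) + D\right) + 12629 = \left(\left(146172 + 6356\right) - 378\right) + 12629 = \left(152528 - 378\right) + 12629 = 152150 + 12629 = 164779$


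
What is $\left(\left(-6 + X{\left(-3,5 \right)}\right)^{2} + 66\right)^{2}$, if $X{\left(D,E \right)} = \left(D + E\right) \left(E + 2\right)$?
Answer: $16900$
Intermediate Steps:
$X{\left(D,E \right)} = \left(2 + E\right) \left(D + E\right)$ ($X{\left(D,E \right)} = \left(D + E\right) \left(2 + E\right) = \left(2 + E\right) \left(D + E\right)$)
$\left(\left(-6 + X{\left(-3,5 \right)}\right)^{2} + 66\right)^{2} = \left(\left(-6 + \left(5^{2} + 2 \left(-3\right) + 2 \cdot 5 - 15\right)\right)^{2} + 66\right)^{2} = \left(\left(-6 + \left(25 - 6 + 10 - 15\right)\right)^{2} + 66\right)^{2} = \left(\left(-6 + 14\right)^{2} + 66\right)^{2} = \left(8^{2} + 66\right)^{2} = \left(64 + 66\right)^{2} = 130^{2} = 16900$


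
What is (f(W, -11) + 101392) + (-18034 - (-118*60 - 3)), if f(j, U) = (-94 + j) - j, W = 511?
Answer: 90347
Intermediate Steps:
f(j, U) = -94
(f(W, -11) + 101392) + (-18034 - (-118*60 - 3)) = (-94 + 101392) + (-18034 - (-118*60 - 3)) = 101298 + (-18034 - (-7080 - 3)) = 101298 + (-18034 - 1*(-7083)) = 101298 + (-18034 + 7083) = 101298 - 10951 = 90347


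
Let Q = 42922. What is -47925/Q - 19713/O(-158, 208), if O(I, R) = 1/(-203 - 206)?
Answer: 346063598949/42922 ≈ 8.0626e+6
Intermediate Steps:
O(I, R) = -1/409 (O(I, R) = 1/(-409) = -1/409)
-47925/Q - 19713/O(-158, 208) = -47925/42922 - 19713/(-1/409) = -47925*1/42922 - 19713*(-409) = -47925/42922 + 8062617 = 346063598949/42922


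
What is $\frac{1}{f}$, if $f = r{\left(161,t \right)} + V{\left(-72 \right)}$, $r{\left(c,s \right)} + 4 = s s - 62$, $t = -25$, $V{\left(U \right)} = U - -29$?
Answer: $\frac{1}{516} \approx 0.001938$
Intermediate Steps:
$V{\left(U \right)} = 29 + U$ ($V{\left(U \right)} = U + 29 = 29 + U$)
$r{\left(c,s \right)} = -66 + s^{2}$ ($r{\left(c,s \right)} = -4 + \left(s s - 62\right) = -4 + \left(s^{2} - 62\right) = -4 + \left(-62 + s^{2}\right) = -66 + s^{2}$)
$f = 516$ ($f = \left(-66 + \left(-25\right)^{2}\right) + \left(29 - 72\right) = \left(-66 + 625\right) - 43 = 559 - 43 = 516$)
$\frac{1}{f} = \frac{1}{516}$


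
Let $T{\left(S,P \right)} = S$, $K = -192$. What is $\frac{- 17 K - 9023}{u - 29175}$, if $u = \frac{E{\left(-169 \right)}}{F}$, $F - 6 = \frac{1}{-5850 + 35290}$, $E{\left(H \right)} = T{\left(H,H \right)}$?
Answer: $\frac{1017275519}{5158476535} \approx 0.1972$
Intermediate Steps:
$E{\left(H \right)} = H$
$F = \frac{176641}{29440}$ ($F = 6 + \frac{1}{-5850 + 35290} = 6 + \frac{1}{29440} = \frac{176641}{29440} \approx 6.0$)
$u = - \frac{4975360}{176641}$ ($u = - \frac{169}{\frac{176641}{29440}} = \left(-169\right) \frac{29440}{176641} = - \frac{4975360}{176641} \approx -28.167$)
$\frac{- 17 K - 9023}{u - 29175} = \frac{\left(-17\right) \left(-192\right) - 9023}{- \frac{4975360}{176641} - 29175} = \frac{3264 - 9023}{- \frac{5158476535}{176641}} = \left(-5759\right) \left(- \frac{176641}{5158476535}\right) = \frac{1017275519}{5158476535}$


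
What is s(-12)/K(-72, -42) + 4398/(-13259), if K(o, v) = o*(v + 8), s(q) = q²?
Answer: -61507/225403 ≈ -0.27288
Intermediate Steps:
K(o, v) = o*(8 + v)
s(-12)/K(-72, -42) + 4398/(-13259) = (-12)²/((-72*(8 - 42))) + 4398/(-13259) = 144/((-72*(-34))) + 4398*(-1/13259) = 144/2448 - 4398/13259 = 144*(1/2448) - 4398/13259 = 1/17 - 4398/13259 = -61507/225403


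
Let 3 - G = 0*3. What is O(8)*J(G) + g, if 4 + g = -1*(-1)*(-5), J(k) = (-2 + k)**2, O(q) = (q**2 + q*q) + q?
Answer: 127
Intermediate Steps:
O(q) = q + 2*q**2 (O(q) = (q**2 + q**2) + q = 2*q**2 + q = q + 2*q**2)
G = 3 (G = 3 - 0*3 = 3 - 1*0 = 3 + 0 = 3)
g = -9 (g = -4 - 1*(-1)*(-5) = -4 + 1*(-5) = -4 - 5 = -9)
O(8)*J(G) + g = (8*(1 + 2*8))*(-2 + 3)**2 - 9 = (8*(1 + 16))*1**2 - 9 = (8*17)*1 - 9 = 136*1 - 9 = 136 - 9 = 127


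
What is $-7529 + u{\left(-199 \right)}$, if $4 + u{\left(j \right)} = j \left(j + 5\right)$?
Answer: $31073$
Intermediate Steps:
$u{\left(j \right)} = -4 + j \left(5 + j\right)$ ($u{\left(j \right)} = -4 + j \left(j + 5\right) = -4 + j \left(5 + j\right)$)
$-7529 + u{\left(-199 \right)} = -7529 + \left(-4 + \left(-199\right)^{2} + 5 \left(-199\right)\right) = -7529 - -38602 = -7529 + 38602 = 31073$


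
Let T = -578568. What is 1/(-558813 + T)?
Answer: -1/1137381 ≈ -8.7921e-7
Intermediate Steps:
1/(-558813 + T) = 1/(-558813 - 578568) = 1/(-1137381) = -1/1137381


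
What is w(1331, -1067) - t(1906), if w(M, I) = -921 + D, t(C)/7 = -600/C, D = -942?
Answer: -1773339/953 ≈ -1860.8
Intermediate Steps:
t(C) = -4200/C (t(C) = 7*(-600/C) = -4200/C)
w(M, I) = -1863 (w(M, I) = -921 - 942 = -1863)
w(1331, -1067) - t(1906) = -1863 - (-4200)/1906 = -1863 - 1*(-2100/953) = -1863 + 2100/953 = -1773339/953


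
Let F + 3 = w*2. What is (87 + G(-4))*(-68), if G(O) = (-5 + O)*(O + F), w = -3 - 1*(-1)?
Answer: -12648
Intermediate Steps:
w = -2 (w = -3 + 1 = -2)
F = -7 (F = -3 - 2*2 = -3 - 4 = -7)
G(O) = (-7 + O)*(-5 + O) (G(O) = (-5 + O)*(O - 7) = (-5 + O)*(-7 + O) = (-7 + O)*(-5 + O))
(87 + G(-4))*(-68) = (87 + (35 + (-4)**2 - 12*(-4)))*(-68) = (87 + (35 + 16 + 48))*(-68) = (87 + 99)*(-68) = 186*(-68) = -12648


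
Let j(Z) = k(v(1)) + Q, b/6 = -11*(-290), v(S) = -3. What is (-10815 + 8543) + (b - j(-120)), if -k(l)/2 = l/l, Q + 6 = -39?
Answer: 16915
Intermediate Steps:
Q = -45 (Q = -6 - 39 = -45)
k(l) = -2 (k(l) = -2*l/l = -2*1 = -2)
b = 19140 (b = 6*(-11*(-290)) = 6*3190 = 19140)
j(Z) = -47 (j(Z) = -2 - 45 = -47)
(-10815 + 8543) + (b - j(-120)) = (-10815 + 8543) + (19140 - 1*(-47)) = -2272 + (19140 + 47) = -2272 + 19187 = 16915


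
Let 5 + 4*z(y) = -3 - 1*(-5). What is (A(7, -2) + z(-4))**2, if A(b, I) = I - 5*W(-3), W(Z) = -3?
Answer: 2401/16 ≈ 150.06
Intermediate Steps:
z(y) = -3/4 (z(y) = -5/4 + (-3 - 1*(-5))/4 = -5/4 + (-3 + 5)/4 = -5/4 + (1/4)*2 = -5/4 + 1/2 = -3/4)
A(b, I) = 15 + I (A(b, I) = I - 5*(-3) = I + 15 = 15 + I)
(A(7, -2) + z(-4))**2 = ((15 - 2) - 3/4)**2 = (13 - 3/4)**2 = (49/4)**2 = 2401/16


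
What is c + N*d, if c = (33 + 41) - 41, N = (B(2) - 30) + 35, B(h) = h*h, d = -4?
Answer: -3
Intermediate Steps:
B(h) = h**2
N = 9 (N = (2**2 - 30) + 35 = (4 - 30) + 35 = -26 + 35 = 9)
c = 33 (c = 74 - 41 = 33)
c + N*d = 33 + 9*(-4) = 33 - 36 = -3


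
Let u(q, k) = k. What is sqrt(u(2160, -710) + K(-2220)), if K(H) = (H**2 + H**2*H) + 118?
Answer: 8*I*sqrt(170876878) ≈ 1.0458e+5*I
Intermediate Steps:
K(H) = 118 + H**2 + H**3 (K(H) = (H**2 + H**3) + 118 = 118 + H**2 + H**3)
sqrt(u(2160, -710) + K(-2220)) = sqrt(-710 + (118 + (-2220)**2 + (-2220)**3)) = sqrt(-710 + (118 + 4928400 - 10941048000)) = sqrt(-710 - 10936119482) = sqrt(-10936120192) = 8*I*sqrt(170876878)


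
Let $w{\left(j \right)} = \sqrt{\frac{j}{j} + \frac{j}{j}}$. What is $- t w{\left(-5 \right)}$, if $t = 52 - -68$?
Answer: $- 120 \sqrt{2} \approx -169.71$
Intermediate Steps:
$w{\left(j \right)} = \sqrt{2}$ ($w{\left(j \right)} = \sqrt{1 + 1} = \sqrt{2}$)
$t = 120$ ($t = 52 + 68 = 120$)
$- t w{\left(-5 \right)} = - 120 \sqrt{2}$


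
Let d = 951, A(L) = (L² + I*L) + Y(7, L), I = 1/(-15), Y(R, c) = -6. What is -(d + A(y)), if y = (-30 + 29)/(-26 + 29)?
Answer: -14177/15 ≈ -945.13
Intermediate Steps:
I = -1/15 ≈ -0.066667
y = -⅓ (y = -1/3 = -1*⅓ = -⅓ ≈ -0.33333)
A(L) = -6 + L² - L/15 (A(L) = (L² - L/15) - 6 = -6 + L² - L/15)
-(d + A(y)) = -(951 + (-6 + (-⅓)² - 1/15*(-⅓))) = -(951 + (-6 + ⅑ + 1/45)) = -(951 - 88/15) = -1*14177/15 = -14177/15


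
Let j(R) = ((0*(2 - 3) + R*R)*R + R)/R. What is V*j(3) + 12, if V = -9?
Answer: -78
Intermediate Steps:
j(R) = (R + R**3)/R (j(R) = ((0*(-1) + R**2)*R + R)/R = ((0 + R**2)*R + R)/R = (R**2*R + R)/R = (R**3 + R)/R = (R + R**3)/R)
V*j(3) + 12 = -9*(1 + 3**2) + 12 = -9*(1 + 9) + 12 = -9*10 + 12 = -90 + 12 = -78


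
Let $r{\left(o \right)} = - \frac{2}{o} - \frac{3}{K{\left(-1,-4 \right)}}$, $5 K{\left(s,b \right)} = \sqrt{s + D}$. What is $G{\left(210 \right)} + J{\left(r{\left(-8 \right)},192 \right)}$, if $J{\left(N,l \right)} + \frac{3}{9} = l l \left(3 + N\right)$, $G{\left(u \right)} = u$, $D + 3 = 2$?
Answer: $\frac{360053}{3} + 276480 i \sqrt{2} \approx 1.2002 \cdot 10^{5} + 3.91 \cdot 10^{5} i$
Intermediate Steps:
$D = -1$ ($D = -3 + 2 = -1$)
$K{\left(s,b \right)} = \frac{\sqrt{-1 + s}}{5}$ ($K{\left(s,b \right)} = \frac{\sqrt{s - 1}}{5} = \frac{\sqrt{-1 + s}}{5}$)
$r{\left(o \right)} = - \frac{2}{o} + \frac{15 i \sqrt{2}}{2}$ ($r{\left(o \right)} = - \frac{2}{o} - \frac{3}{\frac{1}{5} \sqrt{-1 - 1}} = - \frac{2}{o} - \frac{3}{\frac{1}{5} \sqrt{-2}} = - \frac{2}{o} - \frac{3}{\frac{1}{5} i \sqrt{2}} = - \frac{2}{o} - 3 \left(- \frac{5 i \sqrt{2}}{2}\right) = - \frac{2}{o} + \frac{15 i \sqrt{2}}{2}$)
$J{\left(N,l \right)} = - \frac{1}{3} + l^{2} \left(3 + N\right)$ ($J{\left(N,l \right)} = - \frac{1}{3} + l l \left(3 + N\right) = - \frac{1}{3} + l^{2} \left(3 + N\right)$)
$G{\left(210 \right)} + J{\left(r{\left(-8 \right)},192 \right)} = 210 + \left(- \frac{1}{3} + 3 \cdot 192^{2} + \left(- \frac{2}{-8} + \frac{15 i \sqrt{2}}{2}\right) 192^{2}\right) = 210 + \left(- \frac{1}{3} + 3 \cdot 36864 + \left(\left(-2\right) \left(- \frac{1}{8}\right) + \frac{15 i \sqrt{2}}{2}\right) 36864\right) = 210 + \left(- \frac{1}{3} + 110592 + \left(\frac{1}{4} + \frac{15 i \sqrt{2}}{2}\right) 36864\right) = 210 + \left(- \frac{1}{3} + 110592 + \left(9216 + 276480 i \sqrt{2}\right)\right) = 210 + \left(\frac{359423}{3} + 276480 i \sqrt{2}\right) = \frac{360053}{3} + 276480 i \sqrt{2}$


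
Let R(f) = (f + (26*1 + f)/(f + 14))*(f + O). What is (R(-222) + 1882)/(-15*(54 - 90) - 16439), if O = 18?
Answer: -610711/206687 ≈ -2.9548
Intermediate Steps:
R(f) = (18 + f)*(f + (26 + f)/(14 + f)) (R(f) = (f + (26*1 + f)/(f + 14))*(f + 18) = (f + (26 + f)/(14 + f))*(18 + f) = (18 + f)*(f + (26 + f)/(14 + f)))
(R(-222) + 1882)/(-15*(54 - 90) - 16439) = ((468 + (-222)³ + 33*(-222)² + 296*(-222))/(14 - 222) + 1882)/(-15*(54 - 90) - 16439) = ((468 - 10941048 + 33*49284 - 65712)/(-208) + 1882)/(-15*(-36) - 16439) = (-(468 - 10941048 + 1626372 - 65712)/208 + 1882)/(540 - 16439) = (-1/208*(-9379920) + 1882)/(-15899) = (586245/13 + 1882)*(-1/15899) = (610711/13)*(-1/15899) = -610711/206687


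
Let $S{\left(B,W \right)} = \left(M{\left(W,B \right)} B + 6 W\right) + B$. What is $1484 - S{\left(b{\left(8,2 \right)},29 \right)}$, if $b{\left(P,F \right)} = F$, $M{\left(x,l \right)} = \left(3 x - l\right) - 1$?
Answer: $1140$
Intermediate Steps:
$M{\left(x,l \right)} = -1 - l + 3 x$ ($M{\left(x,l \right)} = \left(- l + 3 x\right) - 1 = -1 - l + 3 x$)
$S{\left(B,W \right)} = B + 6 W + B \left(-1 - B + 3 W\right)$ ($S{\left(B,W \right)} = \left(\left(-1 - B + 3 W\right) B + 6 W\right) + B = \left(B \left(-1 - B + 3 W\right) + 6 W\right) + B = \left(6 W + B \left(-1 - B + 3 W\right)\right) + B = B + 6 W + B \left(-1 - B + 3 W\right)$)
$1484 - S{\left(b{\left(8,2 \right)},29 \right)} = 1484 - \left(- 2^{2} + 6 \cdot 29 + 3 \cdot 2 \cdot 29\right) = 1484 - \left(\left(-1\right) 4 + 174 + 174\right) = 1484 - \left(-4 + 174 + 174\right) = 1484 - 344 = 1140$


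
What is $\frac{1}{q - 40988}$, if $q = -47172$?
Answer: $- \frac{1}{88160} \approx -1.1343 \cdot 10^{-5}$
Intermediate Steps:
$\frac{1}{q - 40988} = \frac{1}{-47172 - 40988} = \frac{1}{-88160} = - \frac{1}{88160}$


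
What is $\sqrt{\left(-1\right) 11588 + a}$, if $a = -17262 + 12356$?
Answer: $i \sqrt{16494} \approx 128.43 i$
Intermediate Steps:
$a = -4906$
$\sqrt{\left(-1\right) 11588 + a} = \sqrt{\left(-1\right) 11588 - 4906} = \sqrt{-11588 - 4906} = \sqrt{-16494} = i \sqrt{16494}$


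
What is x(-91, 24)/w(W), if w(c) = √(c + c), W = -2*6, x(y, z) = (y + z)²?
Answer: -4489*I*√6/12 ≈ -916.31*I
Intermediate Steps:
W = -12
w(c) = √2*√c (w(c) = √(2*c) = √2*√c)
x(-91, 24)/w(W) = (-91 + 24)²/((√2*√(-12))) = (-67)²/((√2*(2*I*√3))) = 4489/((2*I*√6)) = 4489*(-I*√6/12) = -4489*I*√6/12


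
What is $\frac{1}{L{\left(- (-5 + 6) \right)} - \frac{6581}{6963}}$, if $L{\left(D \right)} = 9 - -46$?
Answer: $\frac{6963}{376384} \approx 0.0185$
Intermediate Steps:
$L{\left(D \right)} = 55$ ($L{\left(D \right)} = 9 + 46 = 55$)
$\frac{1}{L{\left(- (-5 + 6) \right)} - \frac{6581}{6963}} = \frac{1}{55 - \frac{6581}{6963}} = \frac{1}{\frac{376384}{6963}} = \frac{6963}{376384}$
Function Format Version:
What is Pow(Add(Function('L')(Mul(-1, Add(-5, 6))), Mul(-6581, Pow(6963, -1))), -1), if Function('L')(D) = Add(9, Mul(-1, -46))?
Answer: Rational(6963, 376384) ≈ 0.018500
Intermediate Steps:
Function('L')(D) = 55 (Function('L')(D) = Add(9, 46) = 55)
Pow(Add(Function('L')(Mul(-1, Add(-5, 6))), Mul(-6581, Pow(6963, -1))), -1) = Pow(Add(55, Mul(-6581, Pow(6963, -1))), -1) = Pow(Add(55, Mul(-6581, Rational(1, 6963))), -1) = Pow(Add(55, Rational(-6581, 6963)), -1) = Pow(Rational(376384, 6963), -1) = Rational(6963, 376384)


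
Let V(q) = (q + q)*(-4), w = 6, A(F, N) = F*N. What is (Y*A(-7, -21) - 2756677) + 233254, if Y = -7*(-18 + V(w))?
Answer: -2455509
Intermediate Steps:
V(q) = -8*q (V(q) = (2*q)*(-4) = -8*q)
Y = 462 (Y = -7*(-18 - 8*6) = -7*(-18 - 48) = -7*(-66) = 462)
(Y*A(-7, -21) - 2756677) + 233254 = (462*(-7*(-21)) - 2756677) + 233254 = (462*147 - 2756677) + 233254 = (67914 - 2756677) + 233254 = -2688763 + 233254 = -2455509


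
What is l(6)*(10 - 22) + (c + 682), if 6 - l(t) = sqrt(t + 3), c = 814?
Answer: 1460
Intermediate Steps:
l(t) = 6 - sqrt(3 + t) (l(t) = 6 - sqrt(t + 3) = 6 - sqrt(3 + t))
l(6)*(10 - 22) + (c + 682) = (6 - sqrt(3 + 6))*(10 - 22) + (814 + 682) = (6 - sqrt(9))*(-12) + 1496 = (6 - 1*3)*(-12) + 1496 = (6 - 3)*(-12) + 1496 = 3*(-12) + 1496 = -36 + 1496 = 1460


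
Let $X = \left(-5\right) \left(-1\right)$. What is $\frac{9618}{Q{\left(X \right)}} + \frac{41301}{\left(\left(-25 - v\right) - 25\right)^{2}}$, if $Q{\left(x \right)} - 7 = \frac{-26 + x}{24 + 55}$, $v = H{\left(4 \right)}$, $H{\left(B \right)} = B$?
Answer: $\frac{8879417}{6156} \approx 1442.4$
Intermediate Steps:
$v = 4$
$X = 5$
$Q{\left(x \right)} = \frac{527}{79} + \frac{x}{79}$ ($Q{\left(x \right)} = 7 + \frac{-26 + x}{24 + 55} = 7 + \frac{-26 + x}{79} = 7 + \left(-26 + x\right) \frac{1}{79} = 7 + \left(- \frac{26}{79} + \frac{x}{79}\right) = \frac{527}{79} + \frac{x}{79}$)
$\frac{9618}{Q{\left(X \right)}} + \frac{41301}{\left(\left(-25 - v\right) - 25\right)^{2}} = \frac{9618}{\frac{527}{79} + \frac{1}{79} \cdot 5} + \frac{41301}{\left(\left(-25 - 4\right) - 25\right)^{2}} = \frac{9618}{\frac{527}{79} + \frac{5}{79}} + \frac{41301}{\left(\left(-25 - 4\right) - 25\right)^{2}} = \frac{9618}{\frac{532}{79}} + \frac{41301}{\left(-29 - 25\right)^{2}} = 9618 \cdot \frac{79}{532} + \frac{41301}{\left(-54\right)^{2}} = \frac{54273}{38} + \frac{41301}{2916} = \frac{54273}{38} + 41301 \cdot \frac{1}{2916} = \frac{54273}{38} + \frac{4589}{324} = \frac{8879417}{6156}$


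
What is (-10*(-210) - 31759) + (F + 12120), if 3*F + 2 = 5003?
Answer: -15872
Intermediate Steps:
F = 1667 (F = -⅔ + (⅓)*5003 = -⅔ + 5003/3 = 1667)
(-10*(-210) - 31759) + (F + 12120) = (-10*(-210) - 31759) + (1667 + 12120) = (2100 - 31759) + 13787 = -29659 + 13787 = -15872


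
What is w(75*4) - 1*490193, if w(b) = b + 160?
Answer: -489733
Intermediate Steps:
w(b) = 160 + b
w(75*4) - 1*490193 = (160 + 75*4) - 1*490193 = (160 + 300) - 490193 = 460 - 490193 = -489733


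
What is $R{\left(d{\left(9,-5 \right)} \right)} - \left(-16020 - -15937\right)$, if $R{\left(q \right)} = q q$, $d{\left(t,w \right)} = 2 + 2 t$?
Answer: $483$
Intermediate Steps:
$R{\left(q \right)} = q^{2}$
$R{\left(d{\left(9,-5 \right)} \right)} - \left(-16020 - -15937\right) = \left(2 + 2 \cdot 9\right)^{2} - \left(-16020 - -15937\right) = \left(2 + 18\right)^{2} - \left(-16020 + 15937\right) = 20^{2} - -83 = 400 + 83 = 483$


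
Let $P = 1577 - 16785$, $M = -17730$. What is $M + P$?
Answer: $-32938$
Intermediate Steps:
$P = -15208$ ($P = 1577 - 16785 = -15208$)
$M + P = -17730 - 15208 = -32938$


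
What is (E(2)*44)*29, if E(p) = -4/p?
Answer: -2552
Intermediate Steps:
(E(2)*44)*29 = (-4/2*44)*29 = (-4*½*44)*29 = -2*44*29 = -88*29 = -2552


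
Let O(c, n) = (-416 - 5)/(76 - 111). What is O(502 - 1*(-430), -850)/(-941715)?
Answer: -421/32960025 ≈ -1.2773e-5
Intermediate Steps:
O(c, n) = 421/35 (O(c, n) = -421/(-35) = -421*(-1/35) = 421/35)
O(502 - 1*(-430), -850)/(-941715) = (421/35)/(-941715) = (421/35)*(-1/941715) = -421/32960025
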